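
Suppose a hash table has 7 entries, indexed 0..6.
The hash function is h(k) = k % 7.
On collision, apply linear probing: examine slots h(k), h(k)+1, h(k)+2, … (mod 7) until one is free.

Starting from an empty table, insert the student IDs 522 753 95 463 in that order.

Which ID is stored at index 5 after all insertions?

753

522 hashes to 4; slot 4 is free -> place at 4.
753 hashes to 4; 4 taken -> place at 5.
95 hashes to 4; 4,5 taken -> place at 6.
463 hashes to 1; slot 1 is free -> place at 1.
Table: [_, 463, _, _, 522, 753, 95]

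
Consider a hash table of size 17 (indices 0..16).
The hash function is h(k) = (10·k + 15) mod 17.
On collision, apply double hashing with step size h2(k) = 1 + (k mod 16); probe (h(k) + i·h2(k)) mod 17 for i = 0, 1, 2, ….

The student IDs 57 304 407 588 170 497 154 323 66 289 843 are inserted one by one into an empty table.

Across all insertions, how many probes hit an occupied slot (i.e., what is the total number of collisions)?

57 hashes to 7; slot 7 is free => place at 7.
304 hashes to 12; slot 12 is free => place at 12.
407 hashes to 5; slot 5 is free => place at 5.
588 hashes to 13; slot 13 is free => place at 13.
170 hashes to 15; slot 15 is free => place at 15.
497 hashes to 4; slot 4 is free => place at 4.
154 hashes to 8; slot 8 is free => place at 8.
323 hashes to 15, h2=4; 15 taken => place at 2.
66 hashes to 12, h2=3; 12,15 taken => place at 1.
289 hashes to 15, h2=2; 15 taken => place at 0.
843 hashes to 13, h2=12; 13,8 taken => place at 3.
Table: [289, 66, 323, 843, 497, 407, -, 57, 154, -, -, -, 304, 588, -, 170, -]

6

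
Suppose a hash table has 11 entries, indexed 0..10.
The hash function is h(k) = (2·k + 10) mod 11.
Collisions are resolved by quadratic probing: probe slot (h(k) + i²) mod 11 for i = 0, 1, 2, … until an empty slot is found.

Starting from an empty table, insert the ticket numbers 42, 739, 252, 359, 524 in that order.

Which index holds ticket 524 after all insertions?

42: h=6 => slot 6
739: h=3 => slot 3
252: h=8 => slot 8
359: h=2 => slot 2
524: h=2, probe 2,3,6,0 => slot 0
Table: [524, -, 359, 739, -, -, 42, -, 252, -, -]

0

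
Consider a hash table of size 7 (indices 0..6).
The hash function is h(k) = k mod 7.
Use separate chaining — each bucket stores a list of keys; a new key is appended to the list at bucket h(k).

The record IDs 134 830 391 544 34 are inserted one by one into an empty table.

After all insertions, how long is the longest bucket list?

2

Insert 134: h=1, bucket 1 empty -> new chain.
Insert 830: h=4, bucket 4 empty -> new chain.
Insert 391: h=6, bucket 6 empty -> new chain.
Insert 544: h=5, bucket 5 empty -> new chain.
Insert 34: h=6, bucket 6 nonempty -> append to chain.
Final buckets:
0: —
1: 134
2: —
3: —
4: 830
5: 544
6: 391 -> 34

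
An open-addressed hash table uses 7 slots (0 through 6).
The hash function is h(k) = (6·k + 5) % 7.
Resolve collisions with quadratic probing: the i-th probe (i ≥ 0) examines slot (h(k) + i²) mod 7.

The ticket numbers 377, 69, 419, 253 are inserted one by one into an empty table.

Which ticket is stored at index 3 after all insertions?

419

377: h=6 → slot 6
69: h=6, probe 6,0 → slot 0
419: h=6, probe 6,0,3 → slot 3
253: h=4 → slot 4
Table: [69, —, —, 419, 253, —, 377]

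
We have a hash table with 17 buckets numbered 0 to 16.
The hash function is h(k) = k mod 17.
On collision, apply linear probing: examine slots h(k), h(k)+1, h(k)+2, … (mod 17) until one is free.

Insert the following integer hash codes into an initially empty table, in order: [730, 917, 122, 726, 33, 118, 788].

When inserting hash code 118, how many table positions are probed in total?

730 hashes to 16; slot 16 is free → place at 16.
917 hashes to 16; 16 taken → place at 0.
122 hashes to 3; slot 3 is free → place at 3.
726 hashes to 12; slot 12 is free → place at 12.
33 hashes to 16; 16,0 taken → place at 1.
118 hashes to 16; 16,0,1 taken → place at 2.
788 hashes to 6; slot 6 is free → place at 6.
Table: [917, 33, 118, 122, -, -, 788, -, -, -, -, -, 726, -, -, -, 730]

4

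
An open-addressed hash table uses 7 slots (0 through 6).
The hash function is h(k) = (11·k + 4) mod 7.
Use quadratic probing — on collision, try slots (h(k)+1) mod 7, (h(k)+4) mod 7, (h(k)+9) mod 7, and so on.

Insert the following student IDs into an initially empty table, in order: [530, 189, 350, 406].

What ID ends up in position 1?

530: h=3 → slot 3
189: h=4 → slot 4
350: h=4, probe 4,5 → slot 5
406: h=4, probe 4,5,1 → slot 1
Table: [_, 406, _, 530, 189, 350, _]

406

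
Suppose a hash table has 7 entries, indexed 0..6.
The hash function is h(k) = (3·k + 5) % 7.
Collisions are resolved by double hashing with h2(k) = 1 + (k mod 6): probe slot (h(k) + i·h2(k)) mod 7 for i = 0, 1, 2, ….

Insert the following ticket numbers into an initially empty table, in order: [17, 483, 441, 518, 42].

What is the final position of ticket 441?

2

17: h=0 -> slot 0
483: h=5 -> slot 5
441: h=5, h2=4, probe 5,2 -> slot 2
518: h=5, h2=3, probe 5,1 -> slot 1
42: h=5, h2=1, probe 5,6 -> slot 6
Table: [17, 518, 441, ., ., 483, 42]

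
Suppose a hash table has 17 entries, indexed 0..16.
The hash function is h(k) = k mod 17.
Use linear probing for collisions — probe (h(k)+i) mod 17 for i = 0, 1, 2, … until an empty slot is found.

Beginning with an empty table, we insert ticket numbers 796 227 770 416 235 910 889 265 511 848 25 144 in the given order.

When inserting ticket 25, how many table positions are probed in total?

4

796: h=14 -> slot 14
227: h=6 -> slot 6
770: h=5 -> slot 5
416: h=8 -> slot 8
235: h=14, probe 14,15 -> slot 15
910: h=9 -> slot 9
889: h=5, probe 5,6,7 -> slot 7
265: h=10 -> slot 10
511: h=1 -> slot 1
848: h=15, probe 15,16 -> slot 16
25: h=8, probe 8,9,10,11 -> slot 11
144: h=8, probe 8,9,10,11,12 -> slot 12
Table: [—, 511, —, —, —, 770, 227, 889, 416, 910, 265, 25, 144, —, 796, 235, 848]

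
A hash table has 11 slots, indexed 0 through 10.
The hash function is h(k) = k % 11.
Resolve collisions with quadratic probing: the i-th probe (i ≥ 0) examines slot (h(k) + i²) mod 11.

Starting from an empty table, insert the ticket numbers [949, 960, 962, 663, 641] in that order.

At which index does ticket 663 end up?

949 hashes to 3; slot 3 is free → place at 3.
960 hashes to 3; 3 taken → place at 4.
962 hashes to 5; slot 5 is free → place at 5.
663 hashes to 3; 3,4 taken → place at 7.
641 hashes to 3; 3,4,7 taken → place at 1.
Table: [., 641, ., 949, 960, 962, ., 663, ., ., .]

7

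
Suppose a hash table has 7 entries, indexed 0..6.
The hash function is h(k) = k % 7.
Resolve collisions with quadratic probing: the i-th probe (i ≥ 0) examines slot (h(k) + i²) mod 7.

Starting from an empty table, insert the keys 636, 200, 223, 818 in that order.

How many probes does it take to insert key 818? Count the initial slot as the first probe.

Insert 636: h=6, slot 6 empty -> index 6.
Insert 200: h=4, slot 4 empty -> index 4.
Insert 223: h=6, slot 6 occupied -> index 0.
Insert 818: h=6, slots 6,0 occupied -> index 3.
Table: [223, -, -, 818, 200, -, 636]

3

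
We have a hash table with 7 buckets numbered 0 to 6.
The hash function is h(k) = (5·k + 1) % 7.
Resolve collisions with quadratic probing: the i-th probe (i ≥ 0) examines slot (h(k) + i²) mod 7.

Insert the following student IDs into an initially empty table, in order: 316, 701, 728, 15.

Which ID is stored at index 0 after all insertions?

316: h=6 → slot 6
701: h=6, probe 6,0 → slot 0
728: h=1 → slot 1
15: h=6, probe 6,0,3 → slot 3
Table: [701, 728, ., 15, ., ., 316]

701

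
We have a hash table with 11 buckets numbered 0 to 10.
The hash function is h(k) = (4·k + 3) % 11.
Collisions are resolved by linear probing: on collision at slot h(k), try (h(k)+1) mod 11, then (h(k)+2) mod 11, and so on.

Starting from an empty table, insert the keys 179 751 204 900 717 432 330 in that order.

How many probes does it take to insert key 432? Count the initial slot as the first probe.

5

179 hashes to 4; slot 4 is free → place at 4.
751 hashes to 4; 4 taken → place at 5.
204 hashes to 5; 5 taken → place at 6.
900 hashes to 6; 6 taken → place at 7.
717 hashes to 0; slot 0 is free → place at 0.
432 hashes to 4; 4,5,6,7 taken → place at 8.
330 hashes to 3; slot 3 is free → place at 3.
Table: [717, ∅, ∅, 330, 179, 751, 204, 900, 432, ∅, ∅]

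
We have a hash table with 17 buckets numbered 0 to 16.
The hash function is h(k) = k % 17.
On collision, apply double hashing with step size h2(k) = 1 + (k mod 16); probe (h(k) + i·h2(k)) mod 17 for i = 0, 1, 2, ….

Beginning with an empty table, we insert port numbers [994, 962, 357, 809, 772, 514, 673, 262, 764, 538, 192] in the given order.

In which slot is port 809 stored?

3

Insert 994: h=8, slot 8 empty => index 8.
Insert 962: h=10, slot 10 empty => index 10.
Insert 357: h=0, slot 0 empty => index 0.
Insert 809: h=10, h2=10, slot 10 occupied => index 3.
Insert 772: h=7, slot 7 empty => index 7.
Insert 514: h=4, slot 4 empty => index 4.
Insert 673: h=10, h2=2, slot 10 occupied => index 12.
Insert 262: h=7, h2=7, slot 7 occupied => index 14.
Insert 764: h=16, slot 16 empty => index 16.
Insert 538: h=11, slot 11 empty => index 11.
Insert 192: h=5, slot 5 empty => index 5.
Table: [357, _, _, 809, 514, 192, _, 772, 994, _, 962, 538, 673, _, 262, _, 764]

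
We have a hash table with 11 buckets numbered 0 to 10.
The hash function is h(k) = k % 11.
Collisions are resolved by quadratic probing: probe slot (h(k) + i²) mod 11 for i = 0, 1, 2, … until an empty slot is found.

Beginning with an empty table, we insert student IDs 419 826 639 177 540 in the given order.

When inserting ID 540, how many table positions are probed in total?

5

419: h=1 → slot 1
826: h=1, probe 1,2 → slot 2
639: h=1, probe 1,2,5 → slot 5
177: h=1, probe 1,2,5,10 → slot 10
540: h=1, probe 1,2,5,10,6 → slot 6
Table: [., 419, 826, ., ., 639, 540, ., ., ., 177]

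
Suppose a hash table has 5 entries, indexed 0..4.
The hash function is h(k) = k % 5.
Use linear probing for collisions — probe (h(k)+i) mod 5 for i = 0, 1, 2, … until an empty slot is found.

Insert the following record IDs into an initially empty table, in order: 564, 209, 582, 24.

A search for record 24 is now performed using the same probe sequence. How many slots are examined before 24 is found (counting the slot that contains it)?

3

564: h=4 → slot 4
209: h=4, probe 4,0 → slot 0
582: h=2 → slot 2
24: h=4, probe 4,0,1 → slot 1
Table: [209, 24, 582, —, 564]
Lookup 24: h=4, probe 4,0,1 → found at 1.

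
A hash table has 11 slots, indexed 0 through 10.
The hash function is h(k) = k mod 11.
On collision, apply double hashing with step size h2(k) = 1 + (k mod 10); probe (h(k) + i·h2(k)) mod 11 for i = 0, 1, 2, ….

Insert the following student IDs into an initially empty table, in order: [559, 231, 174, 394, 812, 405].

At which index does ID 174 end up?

3

559 hashes to 9; slot 9 is free => place at 9.
231 hashes to 0; slot 0 is free => place at 0.
174 hashes to 9, h2=5; 9 taken => place at 3.
394 hashes to 9, h2=5; 9,3 taken => place at 8.
812 hashes to 9, h2=3; 9 taken => place at 1.
405 hashes to 9, h2=6; 9 taken => place at 4.
Table: [231, 812, _, 174, 405, _, _, _, 394, 559, _]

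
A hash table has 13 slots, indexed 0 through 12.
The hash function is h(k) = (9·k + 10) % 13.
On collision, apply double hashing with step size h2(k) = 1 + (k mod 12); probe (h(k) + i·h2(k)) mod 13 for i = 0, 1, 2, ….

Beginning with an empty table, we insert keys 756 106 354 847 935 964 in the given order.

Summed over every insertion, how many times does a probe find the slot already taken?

756 hashes to 2; slot 2 is free → place at 2.
106 hashes to 2, h2=11; 2 taken → place at 0.
354 hashes to 11; slot 11 is free → place at 11.
847 hashes to 2, h2=8; 2 taken → place at 10.
935 hashes to 1; slot 1 is free → place at 1.
964 hashes to 2, h2=5; 2 taken → place at 7.
Table: [106, 935, 756, —, —, —, —, 964, —, —, 847, 354, —]

3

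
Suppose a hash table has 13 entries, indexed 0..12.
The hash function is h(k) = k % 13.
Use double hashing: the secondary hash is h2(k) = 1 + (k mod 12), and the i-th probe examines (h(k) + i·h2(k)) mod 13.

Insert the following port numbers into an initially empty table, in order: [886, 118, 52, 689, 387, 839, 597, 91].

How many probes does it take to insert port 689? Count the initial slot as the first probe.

886 hashes to 2; slot 2 is free → place at 2.
118 hashes to 1; slot 1 is free → place at 1.
52 hashes to 0; slot 0 is free → place at 0.
689 hashes to 0, h2=6; 0 taken → place at 6.
387 hashes to 10; slot 10 is free → place at 10.
839 hashes to 7; slot 7 is free → place at 7.
597 hashes to 12; slot 12 is free → place at 12.
91 hashes to 0, h2=8; 0 taken → place at 8.
Table: [52, 118, 886, ., ., ., 689, 839, 91, ., 387, ., 597]

2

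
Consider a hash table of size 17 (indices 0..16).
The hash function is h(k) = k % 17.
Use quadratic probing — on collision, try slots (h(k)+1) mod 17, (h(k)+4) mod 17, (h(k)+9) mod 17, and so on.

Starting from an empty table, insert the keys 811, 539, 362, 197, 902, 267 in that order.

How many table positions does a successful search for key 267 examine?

3

811 hashes to 12; slot 12 is free => place at 12.
539 hashes to 12; 12 taken => place at 13.
362 hashes to 5; slot 5 is free => place at 5.
197 hashes to 10; slot 10 is free => place at 10.
902 hashes to 1; slot 1 is free => place at 1.
267 hashes to 12; 12,13 taken => place at 16.
Table: [_, 902, _, _, _, 362, _, _, _, _, 197, _, 811, 539, _, _, 267]
Lookup 267: h=12, probe 12,13,16 → found at 16.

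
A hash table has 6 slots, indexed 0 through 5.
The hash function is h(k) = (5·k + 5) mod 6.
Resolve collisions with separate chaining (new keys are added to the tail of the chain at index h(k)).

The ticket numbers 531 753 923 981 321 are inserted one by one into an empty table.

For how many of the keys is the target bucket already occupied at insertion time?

531 → bucket 2
753 → bucket 2 (collision)
923 → bucket 0
981 → bucket 2 (collision)
321 → bucket 2 (collision)
Final buckets:
0: 923
1: —
2: 531 -> 753 -> 981 -> 321
3: —
4: —
5: —

3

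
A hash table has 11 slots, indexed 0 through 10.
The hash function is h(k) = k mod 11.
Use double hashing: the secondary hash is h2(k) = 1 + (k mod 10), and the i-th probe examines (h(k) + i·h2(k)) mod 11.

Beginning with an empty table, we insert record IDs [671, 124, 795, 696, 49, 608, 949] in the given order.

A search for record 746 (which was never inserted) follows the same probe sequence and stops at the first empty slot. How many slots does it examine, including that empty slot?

4

Insert 671: h=0, slot 0 empty => index 0.
Insert 124: h=3, slot 3 empty => index 3.
Insert 795: h=3, h2=6, slot 3 occupied => index 9.
Insert 696: h=3, h2=7, slot 3 occupied => index 10.
Insert 49: h=5, slot 5 empty => index 5.
Insert 608: h=3, h2=9, slot 3 occupied => index 1.
Insert 949: h=3, h2=10, slot 3 occupied => index 2.
Table: [671, 608, 949, 124, _, 49, _, _, _, 795, 696]
Lookup 746: h=9, h2=7, probe 9,5,1,8 → slot 8 empty, not found.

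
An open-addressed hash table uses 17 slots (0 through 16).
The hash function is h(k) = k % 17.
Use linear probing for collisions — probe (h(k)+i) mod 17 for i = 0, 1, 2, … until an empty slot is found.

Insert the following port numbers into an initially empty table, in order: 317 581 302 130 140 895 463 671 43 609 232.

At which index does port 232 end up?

16

Insert 317: h=11, slot 11 empty => index 11.
Insert 581: h=3, slot 3 empty => index 3.
Insert 302: h=13, slot 13 empty => index 13.
Insert 130: h=11, slot 11 occupied => index 12.
Insert 140: h=4, slot 4 empty => index 4.
Insert 895: h=11, slots 11,12,13 occupied => index 14.
Insert 463: h=4, slot 4 occupied => index 5.
Insert 671: h=8, slot 8 empty => index 8.
Insert 43: h=9, slot 9 empty => index 9.
Insert 609: h=14, slot 14 occupied => index 15.
Insert 232: h=11, slots 11,12,13,14,15 occupied => index 16.
Table: [_, _, _, 581, 140, 463, _, _, 671, 43, _, 317, 130, 302, 895, 609, 232]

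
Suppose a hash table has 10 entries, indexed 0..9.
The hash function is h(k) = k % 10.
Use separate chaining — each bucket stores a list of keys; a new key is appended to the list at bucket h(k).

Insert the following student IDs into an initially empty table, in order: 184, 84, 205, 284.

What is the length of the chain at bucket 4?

3

Insert 184: h=4, bucket 4 empty -> new chain.
Insert 84: h=4, bucket 4 nonempty -> append to chain.
Insert 205: h=5, bucket 5 empty -> new chain.
Insert 284: h=4, bucket 4 nonempty -> append to chain.
Final buckets:
0: _
1: _
2: _
3: _
4: 184 -> 84 -> 284
5: 205
6: _
7: _
8: _
9: _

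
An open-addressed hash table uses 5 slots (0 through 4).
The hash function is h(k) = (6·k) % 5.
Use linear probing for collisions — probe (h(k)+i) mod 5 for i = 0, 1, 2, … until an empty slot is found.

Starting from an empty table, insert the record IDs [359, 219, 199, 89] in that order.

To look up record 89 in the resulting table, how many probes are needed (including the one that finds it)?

Insert 359: h=4, slot 4 empty -> index 4.
Insert 219: h=4, slot 4 occupied -> index 0.
Insert 199: h=4, slots 4,0 occupied -> index 1.
Insert 89: h=4, slots 4,0,1 occupied -> index 2.
Table: [219, 199, 89, _, 359]
Lookup 89: h=4, probe 4,0,1,2 → found at 2.

4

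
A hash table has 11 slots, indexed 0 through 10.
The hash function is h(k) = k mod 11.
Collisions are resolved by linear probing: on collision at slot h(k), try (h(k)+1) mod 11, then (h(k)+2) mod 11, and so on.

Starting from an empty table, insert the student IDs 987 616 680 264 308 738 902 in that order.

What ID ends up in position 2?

308

987: h=8 → slot 8
616: h=0 → slot 0
680: h=9 → slot 9
264: h=0, probe 0,1 → slot 1
308: h=0, probe 0,1,2 → slot 2
738: h=1, probe 1,2,3 → slot 3
902: h=0, probe 0,1,2,3,4 → slot 4
Table: [616, 264, 308, 738, 902, ∅, ∅, ∅, 987, 680, ∅]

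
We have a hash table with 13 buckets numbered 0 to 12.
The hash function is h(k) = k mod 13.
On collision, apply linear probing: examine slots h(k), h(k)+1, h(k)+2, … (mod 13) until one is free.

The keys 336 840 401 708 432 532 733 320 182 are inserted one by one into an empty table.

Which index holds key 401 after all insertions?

12

336: h=11 -> slot 11
840: h=8 -> slot 8
401: h=11, probe 11,12 -> slot 12
708: h=6 -> slot 6
432: h=3 -> slot 3
532: h=12, probe 12,0 -> slot 0
733: h=5 -> slot 5
320: h=8, probe 8,9 -> slot 9
182: h=0, probe 0,1 -> slot 1
Table: [532, 182, ∅, 432, ∅, 733, 708, ∅, 840, 320, ∅, 336, 401]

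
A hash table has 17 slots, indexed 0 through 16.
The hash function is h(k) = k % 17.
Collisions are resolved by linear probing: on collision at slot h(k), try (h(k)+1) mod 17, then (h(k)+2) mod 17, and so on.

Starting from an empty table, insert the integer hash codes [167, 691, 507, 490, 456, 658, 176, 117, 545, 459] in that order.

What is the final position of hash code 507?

167 hashes to 14; slot 14 is free => place at 14.
691 hashes to 11; slot 11 is free => place at 11.
507 hashes to 14; 14 taken => place at 15.
490 hashes to 14; 14,15 taken => place at 16.
456 hashes to 14; 14,15,16 taken => place at 0.
658 hashes to 12; slot 12 is free => place at 12.
176 hashes to 6; slot 6 is free => place at 6.
117 hashes to 15; 15,16,0 taken => place at 1.
545 hashes to 1; 1 taken => place at 2.
459 hashes to 0; 0,1,2 taken => place at 3.
Table: [456, 117, 545, 459, -, -, 176, -, -, -, -, 691, 658, -, 167, 507, 490]

15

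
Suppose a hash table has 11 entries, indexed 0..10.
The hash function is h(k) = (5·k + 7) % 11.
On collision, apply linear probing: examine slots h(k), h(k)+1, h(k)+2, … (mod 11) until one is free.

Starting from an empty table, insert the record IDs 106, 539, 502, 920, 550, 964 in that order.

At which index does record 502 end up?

10

Insert 106: h=9, slot 9 empty -> index 9.
Insert 539: h=7, slot 7 empty -> index 7.
Insert 502: h=9, slot 9 occupied -> index 10.
Insert 920: h=9, slots 9,10 occupied -> index 0.
Insert 550: h=7, slot 7 occupied -> index 8.
Insert 964: h=9, slots 9,10,0 occupied -> index 1.
Table: [920, 964, _, _, _, _, _, 539, 550, 106, 502]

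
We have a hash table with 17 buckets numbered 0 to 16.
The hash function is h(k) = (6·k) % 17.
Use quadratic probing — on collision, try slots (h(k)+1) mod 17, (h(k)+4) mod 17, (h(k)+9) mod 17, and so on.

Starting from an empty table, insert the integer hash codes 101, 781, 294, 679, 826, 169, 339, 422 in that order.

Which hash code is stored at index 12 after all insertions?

101 hashes to 11; slot 11 is free → place at 11.
781 hashes to 11; 11 taken → place at 12.
294 hashes to 13; slot 13 is free → place at 13.
679 hashes to 11; 11,12 taken → place at 15.
826 hashes to 9; slot 9 is free → place at 9.
169 hashes to 11; 11,12,15 taken → place at 3.
339 hashes to 11; 11,12,15,3 taken → place at 10.
422 hashes to 16; slot 16 is free → place at 16.
Table: [—, —, —, 169, —, —, —, —, —, 826, 339, 101, 781, 294, —, 679, 422]

781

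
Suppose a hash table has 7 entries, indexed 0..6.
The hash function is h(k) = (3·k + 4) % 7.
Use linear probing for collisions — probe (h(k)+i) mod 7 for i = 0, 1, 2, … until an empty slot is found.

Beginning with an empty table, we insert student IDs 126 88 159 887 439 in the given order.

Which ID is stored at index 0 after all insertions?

439

126 hashes to 4; slot 4 is free → place at 4.
88 hashes to 2; slot 2 is free → place at 2.
159 hashes to 5; slot 5 is free → place at 5.
887 hashes to 5; 5 taken → place at 6.
439 hashes to 5; 5,6 taken → place at 0.
Table: [439, —, 88, —, 126, 159, 887]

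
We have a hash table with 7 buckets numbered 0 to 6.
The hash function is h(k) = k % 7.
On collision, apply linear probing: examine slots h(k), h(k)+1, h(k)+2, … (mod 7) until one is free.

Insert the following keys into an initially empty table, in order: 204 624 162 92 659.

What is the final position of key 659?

Insert 204: h=1, slot 1 empty => index 1.
Insert 624: h=1, slot 1 occupied => index 2.
Insert 162: h=1, slots 1,2 occupied => index 3.
Insert 92: h=1, slots 1,2,3 occupied => index 4.
Insert 659: h=1, slots 1,2,3,4 occupied => index 5.
Table: [-, 204, 624, 162, 92, 659, -]

5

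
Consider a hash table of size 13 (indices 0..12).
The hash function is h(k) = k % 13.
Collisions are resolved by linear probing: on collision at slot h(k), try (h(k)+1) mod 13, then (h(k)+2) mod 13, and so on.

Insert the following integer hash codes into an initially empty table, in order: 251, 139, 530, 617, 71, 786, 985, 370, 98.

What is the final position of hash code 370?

12

Insert 251: h=4, slot 4 empty → index 4.
Insert 139: h=9, slot 9 empty → index 9.
Insert 530: h=10, slot 10 empty → index 10.
Insert 617: h=6, slot 6 empty → index 6.
Insert 71: h=6, slot 6 occupied → index 7.
Insert 786: h=6, slots 6,7 occupied → index 8.
Insert 985: h=10, slot 10 occupied → index 11.
Insert 370: h=6, slots 6,7,8,9,10,11 occupied → index 12.
Insert 98: h=7, slots 7,8,9,10,11,12 occupied → index 0.
Table: [98, _, _, _, 251, _, 617, 71, 786, 139, 530, 985, 370]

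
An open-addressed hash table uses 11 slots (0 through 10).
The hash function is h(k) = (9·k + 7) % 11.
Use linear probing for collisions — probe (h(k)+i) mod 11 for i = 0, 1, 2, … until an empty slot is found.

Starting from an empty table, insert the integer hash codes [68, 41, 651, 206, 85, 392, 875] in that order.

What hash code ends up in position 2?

41

68 hashes to 3; slot 3 is free → place at 3.
41 hashes to 2; slot 2 is free → place at 2.
651 hashes to 3; 3 taken → place at 4.
206 hashes to 2; 2,3,4 taken → place at 5.
85 hashes to 2; 2,3,4,5 taken → place at 6.
392 hashes to 4; 4,5,6 taken → place at 7.
875 hashes to 6; 6,7 taken → place at 8.
Table: [—, —, 41, 68, 651, 206, 85, 392, 875, —, —]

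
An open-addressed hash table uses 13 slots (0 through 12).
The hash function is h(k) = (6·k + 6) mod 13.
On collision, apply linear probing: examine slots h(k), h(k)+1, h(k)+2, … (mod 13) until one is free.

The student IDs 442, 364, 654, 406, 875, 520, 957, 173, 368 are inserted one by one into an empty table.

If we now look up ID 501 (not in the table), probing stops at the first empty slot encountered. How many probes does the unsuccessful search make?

442 hashes to 6; slot 6 is free => place at 6.
364 hashes to 6; 6 taken => place at 7.
654 hashes to 4; slot 4 is free => place at 4.
406 hashes to 11; slot 11 is free => place at 11.
875 hashes to 4; 4 taken => place at 5.
520 hashes to 6; 6,7 taken => place at 8.
957 hashes to 2; slot 2 is free => place at 2.
173 hashes to 4; 4,5,6,7,8 taken => place at 9.
368 hashes to 4; 4,5,6,7,8,9 taken => place at 10.
Table: [_, _, 957, _, 654, 875, 442, 364, 520, 173, 368, 406, _]
Lookup 501: h=9, probe 9,10,11,12 → slot 12 empty, not found.

4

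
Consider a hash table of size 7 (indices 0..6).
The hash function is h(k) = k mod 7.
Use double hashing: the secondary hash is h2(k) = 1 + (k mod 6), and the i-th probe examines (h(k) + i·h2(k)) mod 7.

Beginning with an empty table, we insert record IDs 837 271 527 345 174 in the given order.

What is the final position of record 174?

837 hashes to 4; slot 4 is free → place at 4.
271 hashes to 5; slot 5 is free → place at 5.
527 hashes to 2; slot 2 is free → place at 2.
345 hashes to 2, h2=4; 2 taken → place at 6.
174 hashes to 6, h2=1; 6 taken → place at 0.
Table: [174, —, 527, —, 837, 271, 345]

0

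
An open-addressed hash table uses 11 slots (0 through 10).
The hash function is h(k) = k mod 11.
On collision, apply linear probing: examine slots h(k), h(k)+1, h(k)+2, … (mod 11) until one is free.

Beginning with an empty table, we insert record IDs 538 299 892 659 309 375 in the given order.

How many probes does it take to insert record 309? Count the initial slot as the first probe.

Insert 538: h=10, slot 10 empty -> index 10.
Insert 299: h=2, slot 2 empty -> index 2.
Insert 892: h=1, slot 1 empty -> index 1.
Insert 659: h=10, slot 10 occupied -> index 0.
Insert 309: h=1, slots 1,2 occupied -> index 3.
Insert 375: h=1, slots 1,2,3 occupied -> index 4.
Table: [659, 892, 299, 309, 375, -, -, -, -, -, 538]

3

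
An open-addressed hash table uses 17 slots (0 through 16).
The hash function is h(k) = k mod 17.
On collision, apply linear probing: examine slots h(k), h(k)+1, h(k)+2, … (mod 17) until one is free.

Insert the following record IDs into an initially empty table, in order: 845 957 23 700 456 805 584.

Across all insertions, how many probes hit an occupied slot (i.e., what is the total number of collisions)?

3

845 hashes to 12; slot 12 is free → place at 12.
957 hashes to 5; slot 5 is free → place at 5.
23 hashes to 6; slot 6 is free → place at 6.
700 hashes to 3; slot 3 is free → place at 3.
456 hashes to 14; slot 14 is free → place at 14.
805 hashes to 6; 6 taken → place at 7.
584 hashes to 6; 6,7 taken → place at 8.
Table: [-, -, -, 700, -, 957, 23, 805, 584, -, -, -, 845, -, 456, -, -]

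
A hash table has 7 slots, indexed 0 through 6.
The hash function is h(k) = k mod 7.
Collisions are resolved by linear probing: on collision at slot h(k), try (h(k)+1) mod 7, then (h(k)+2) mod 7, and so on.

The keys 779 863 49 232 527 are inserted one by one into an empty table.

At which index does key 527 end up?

4

Insert 779: h=2, slot 2 empty => index 2.
Insert 863: h=2, slot 2 occupied => index 3.
Insert 49: h=0, slot 0 empty => index 0.
Insert 232: h=1, slot 1 empty => index 1.
Insert 527: h=2, slots 2,3 occupied => index 4.
Table: [49, 232, 779, 863, 527, —, —]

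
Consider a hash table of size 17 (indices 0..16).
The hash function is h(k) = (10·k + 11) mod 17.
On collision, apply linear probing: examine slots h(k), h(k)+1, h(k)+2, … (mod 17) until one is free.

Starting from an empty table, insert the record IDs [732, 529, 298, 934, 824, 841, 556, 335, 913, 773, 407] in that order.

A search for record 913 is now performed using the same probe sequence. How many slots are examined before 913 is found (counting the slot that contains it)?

732 hashes to 4; slot 4 is free => place at 4.
529 hashes to 14; slot 14 is free => place at 14.
298 hashes to 16; slot 16 is free => place at 16.
934 hashes to 1; slot 1 is free => place at 1.
824 hashes to 6; slot 6 is free => place at 6.
841 hashes to 6; 6 taken => place at 7.
556 hashes to 12; slot 12 is free => place at 12.
335 hashes to 12; 12 taken => place at 13.
913 hashes to 12; 12,13,14 taken => place at 15.
773 hashes to 6; 6,7 taken => place at 8.
407 hashes to 1; 1 taken => place at 2.
Table: [∅, 934, 407, ∅, 732, ∅, 824, 841, 773, ∅, ∅, ∅, 556, 335, 529, 913, 298]
Lookup 913: h=12, probe 12,13,14,15 → found at 15.

4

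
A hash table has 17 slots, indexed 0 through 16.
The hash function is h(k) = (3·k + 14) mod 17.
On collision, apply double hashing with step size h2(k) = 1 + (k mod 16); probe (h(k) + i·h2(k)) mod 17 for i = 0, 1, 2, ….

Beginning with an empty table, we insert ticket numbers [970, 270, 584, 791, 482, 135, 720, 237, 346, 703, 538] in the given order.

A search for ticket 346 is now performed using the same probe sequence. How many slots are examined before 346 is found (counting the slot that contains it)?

Insert 970: h=0, slot 0 empty -> index 0.
Insert 270: h=8, slot 8 empty -> index 8.
Insert 584: h=15, slot 15 empty -> index 15.
Insert 791: h=7, slot 7 empty -> index 7.
Insert 482: h=15, h2=3, slot 15 occupied -> index 1.
Insert 135: h=11, slot 11 empty -> index 11.
Insert 720: h=15, h2=1, slot 15 occupied -> index 16.
Insert 237: h=11, h2=14, slots 11,8 occupied -> index 5.
Insert 346: h=15, h2=11, slot 15 occupied -> index 9.
Insert 703: h=15, h2=16, slot 15 occupied -> index 14.
Insert 538: h=13, slot 13 empty -> index 13.
Table: [970, 482, ∅, ∅, ∅, 237, ∅, 791, 270, 346, ∅, 135, ∅, 538, 703, 584, 720]
Lookup 346: h=15, h2=11, probe 15,9 → found at 9.

2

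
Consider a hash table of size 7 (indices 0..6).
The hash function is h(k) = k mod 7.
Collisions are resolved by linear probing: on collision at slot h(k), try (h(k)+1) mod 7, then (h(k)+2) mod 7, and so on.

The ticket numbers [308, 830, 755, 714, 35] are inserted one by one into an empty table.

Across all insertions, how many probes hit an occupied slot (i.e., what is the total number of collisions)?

3

Insert 308: h=0, slot 0 empty -> index 0.
Insert 830: h=4, slot 4 empty -> index 4.
Insert 755: h=6, slot 6 empty -> index 6.
Insert 714: h=0, slot 0 occupied -> index 1.
Insert 35: h=0, slots 0,1 occupied -> index 2.
Table: [308, 714, 35, ∅, 830, ∅, 755]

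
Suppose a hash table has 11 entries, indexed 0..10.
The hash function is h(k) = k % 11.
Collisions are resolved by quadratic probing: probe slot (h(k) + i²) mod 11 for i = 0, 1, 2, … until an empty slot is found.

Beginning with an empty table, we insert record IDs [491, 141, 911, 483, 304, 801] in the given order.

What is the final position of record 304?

491 hashes to 7; slot 7 is free => place at 7.
141 hashes to 9; slot 9 is free => place at 9.
911 hashes to 9; 9 taken => place at 10.
483 hashes to 10; 10 taken => place at 0.
304 hashes to 7; 7 taken => place at 8.
801 hashes to 9; 9,10 taken => place at 2.
Table: [483, _, 801, _, _, _, _, 491, 304, 141, 911]

8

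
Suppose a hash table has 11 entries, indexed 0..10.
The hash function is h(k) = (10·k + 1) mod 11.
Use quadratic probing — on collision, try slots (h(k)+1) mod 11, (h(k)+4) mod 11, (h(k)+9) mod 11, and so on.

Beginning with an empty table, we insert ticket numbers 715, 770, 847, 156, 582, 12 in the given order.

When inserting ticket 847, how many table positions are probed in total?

3

715 hashes to 1; slot 1 is free => place at 1.
770 hashes to 1; 1 taken => place at 2.
847 hashes to 1; 1,2 taken => place at 5.
156 hashes to 10; slot 10 is free => place at 10.
582 hashes to 2; 2 taken => place at 3.
12 hashes to 0; slot 0 is free => place at 0.
Table: [12, 715, 770, 582, -, 847, -, -, -, -, 156]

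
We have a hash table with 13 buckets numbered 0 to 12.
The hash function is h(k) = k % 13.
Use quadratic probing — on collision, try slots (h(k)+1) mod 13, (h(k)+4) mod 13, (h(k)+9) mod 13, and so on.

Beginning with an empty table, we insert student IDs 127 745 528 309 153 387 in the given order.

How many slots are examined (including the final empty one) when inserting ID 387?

127 hashes to 10; slot 10 is free -> place at 10.
745 hashes to 4; slot 4 is free -> place at 4.
528 hashes to 8; slot 8 is free -> place at 8.
309 hashes to 10; 10 taken -> place at 11.
153 hashes to 10; 10,11 taken -> place at 1.
387 hashes to 10; 10,11,1 taken -> place at 6.
Table: [_, 153, _, _, 745, _, 387, _, 528, _, 127, 309, _]

4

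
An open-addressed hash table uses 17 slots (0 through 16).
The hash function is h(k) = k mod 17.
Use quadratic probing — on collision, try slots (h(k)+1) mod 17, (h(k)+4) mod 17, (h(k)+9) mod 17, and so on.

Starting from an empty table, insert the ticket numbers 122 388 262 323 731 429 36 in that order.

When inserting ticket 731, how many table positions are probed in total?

Insert 122: h=3, slot 3 empty -> index 3.
Insert 388: h=14, slot 14 empty -> index 14.
Insert 262: h=7, slot 7 empty -> index 7.
Insert 323: h=0, slot 0 empty -> index 0.
Insert 731: h=0, slot 0 occupied -> index 1.
Insert 429: h=4, slot 4 empty -> index 4.
Insert 36: h=2, slot 2 empty -> index 2.
Table: [323, 731, 36, 122, 429, ∅, ∅, 262, ∅, ∅, ∅, ∅, ∅, ∅, 388, ∅, ∅]

2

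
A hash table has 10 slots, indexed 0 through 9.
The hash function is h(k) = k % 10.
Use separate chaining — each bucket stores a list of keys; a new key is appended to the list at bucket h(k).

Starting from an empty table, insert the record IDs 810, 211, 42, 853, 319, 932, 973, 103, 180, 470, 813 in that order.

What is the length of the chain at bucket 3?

4

810 → bucket 0
211 → bucket 1
42 → bucket 2
853 → bucket 3
319 → bucket 9
932 → bucket 2 (collision)
973 → bucket 3 (collision)
103 → bucket 3 (collision)
180 → bucket 0 (collision)
470 → bucket 0 (collision)
813 → bucket 3 (collision)
Final buckets:
0: 810 -> 180 -> 470
1: 211
2: 42 -> 932
3: 853 -> 973 -> 103 -> 813
4: -
5: -
6: -
7: -
8: -
9: 319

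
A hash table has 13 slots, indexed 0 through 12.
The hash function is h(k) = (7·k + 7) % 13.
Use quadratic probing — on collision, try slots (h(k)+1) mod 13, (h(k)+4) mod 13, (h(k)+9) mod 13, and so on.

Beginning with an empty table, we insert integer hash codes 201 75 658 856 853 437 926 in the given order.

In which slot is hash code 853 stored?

201 hashes to 10; slot 10 is free → place at 10.
75 hashes to 12; slot 12 is free → place at 12.
658 hashes to 11; slot 11 is free → place at 11.
856 hashes to 6; slot 6 is free → place at 6.
853 hashes to 11; 11,12 taken → place at 2.
437 hashes to 11; 11,12,2 taken → place at 7.
926 hashes to 2; 2 taken → place at 3.
Table: [., ., 853, 926, ., ., 856, 437, ., ., 201, 658, 75]

2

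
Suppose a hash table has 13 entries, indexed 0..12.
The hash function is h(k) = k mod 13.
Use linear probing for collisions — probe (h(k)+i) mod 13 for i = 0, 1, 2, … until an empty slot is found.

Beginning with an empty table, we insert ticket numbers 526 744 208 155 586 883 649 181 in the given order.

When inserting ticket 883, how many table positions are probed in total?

526 hashes to 6; slot 6 is free → place at 6.
744 hashes to 3; slot 3 is free → place at 3.
208 hashes to 0; slot 0 is free → place at 0.
155 hashes to 12; slot 12 is free → place at 12.
586 hashes to 1; slot 1 is free → place at 1.
883 hashes to 12; 12,0,1 taken → place at 2.
649 hashes to 12; 12,0,1,2,3 taken → place at 4.
181 hashes to 12; 12,0,1,2,3,4 taken → place at 5.
Table: [208, 586, 883, 744, 649, 181, 526, _, _, _, _, _, 155]

4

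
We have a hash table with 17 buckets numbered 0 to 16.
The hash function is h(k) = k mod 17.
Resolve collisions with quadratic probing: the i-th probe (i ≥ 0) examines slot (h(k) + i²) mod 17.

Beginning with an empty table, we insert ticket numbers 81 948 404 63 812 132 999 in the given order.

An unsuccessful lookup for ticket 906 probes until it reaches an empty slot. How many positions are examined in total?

2

81: h=13 => slot 13
948: h=13, probe 13,14 => slot 14
404: h=13, probe 13,14,0 => slot 0
63: h=12 => slot 12
812: h=13, probe 13,14,0,5 => slot 5
132: h=13, probe 13,14,0,5,12,4 => slot 4
999: h=13, probe 13,14,0,5,12,4,15 => slot 15
Table: [404, _, _, _, 132, 812, _, _, _, _, _, _, 63, 81, 948, 999, _]
Lookup 906: h=5, probe 5,6 → slot 6 empty, not found.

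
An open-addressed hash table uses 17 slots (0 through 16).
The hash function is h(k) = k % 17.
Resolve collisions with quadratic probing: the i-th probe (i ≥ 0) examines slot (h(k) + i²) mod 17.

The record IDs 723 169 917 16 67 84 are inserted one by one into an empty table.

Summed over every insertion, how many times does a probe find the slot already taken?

723: h=9 -> slot 9
169: h=16 -> slot 16
917: h=16, probe 16,0 -> slot 0
16: h=16, probe 16,0,3 -> slot 3
67: h=16, probe 16,0,3,8 -> slot 8
84: h=16, probe 16,0,3,8,15 -> slot 15
Table: [917, ., ., 16, ., ., ., ., 67, 723, ., ., ., ., ., 84, 169]

10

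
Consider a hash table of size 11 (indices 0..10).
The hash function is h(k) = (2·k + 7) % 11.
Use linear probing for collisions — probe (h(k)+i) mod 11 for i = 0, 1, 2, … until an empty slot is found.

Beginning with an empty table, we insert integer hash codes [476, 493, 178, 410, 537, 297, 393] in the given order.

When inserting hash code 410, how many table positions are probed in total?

3

476: h=2 => slot 2
493: h=3 => slot 3
178: h=0 => slot 0
410: h=2, probe 2,3,4 => slot 4
537: h=3, probe 3,4,5 => slot 5
297: h=7 => slot 7
393: h=1 => slot 1
Table: [178, 393, 476, 493, 410, 537, ∅, 297, ∅, ∅, ∅]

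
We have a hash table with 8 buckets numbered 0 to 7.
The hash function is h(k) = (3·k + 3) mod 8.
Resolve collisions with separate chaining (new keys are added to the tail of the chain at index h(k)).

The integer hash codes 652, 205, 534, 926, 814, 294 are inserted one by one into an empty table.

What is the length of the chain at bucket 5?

4

Insert 652: h=7, bucket 7 empty → new chain.
Insert 205: h=2, bucket 2 empty → new chain.
Insert 534: h=5, bucket 5 empty → new chain.
Insert 926: h=5, bucket 5 nonempty → append to chain.
Insert 814: h=5, bucket 5 nonempty → append to chain.
Insert 294: h=5, bucket 5 nonempty → append to chain.
Final buckets:
0: ∅
1: ∅
2: 205
3: ∅
4: ∅
5: 534 -> 926 -> 814 -> 294
6: ∅
7: 652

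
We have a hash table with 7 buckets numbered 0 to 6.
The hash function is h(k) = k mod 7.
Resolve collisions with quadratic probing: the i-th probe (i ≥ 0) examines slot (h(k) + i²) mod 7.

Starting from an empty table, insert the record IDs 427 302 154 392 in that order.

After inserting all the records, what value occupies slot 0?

Insert 427: h=0, slot 0 empty -> index 0.
Insert 302: h=1, slot 1 empty -> index 1.
Insert 154: h=0, slots 0,1 occupied -> index 4.
Insert 392: h=0, slots 0,1,4 occupied -> index 2.
Table: [427, 302, 392, ., 154, ., .]

427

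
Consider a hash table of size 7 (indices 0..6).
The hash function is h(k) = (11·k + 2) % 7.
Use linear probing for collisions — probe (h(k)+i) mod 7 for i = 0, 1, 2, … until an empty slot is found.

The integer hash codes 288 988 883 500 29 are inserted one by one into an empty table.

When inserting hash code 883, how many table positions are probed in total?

288 hashes to 6; slot 6 is free -> place at 6.
988 hashes to 6; 6 taken -> place at 0.
883 hashes to 6; 6,0 taken -> place at 1.
500 hashes to 0; 0,1 taken -> place at 2.
29 hashes to 6; 6,0,1,2 taken -> place at 3.
Table: [988, 883, 500, 29, -, -, 288]

3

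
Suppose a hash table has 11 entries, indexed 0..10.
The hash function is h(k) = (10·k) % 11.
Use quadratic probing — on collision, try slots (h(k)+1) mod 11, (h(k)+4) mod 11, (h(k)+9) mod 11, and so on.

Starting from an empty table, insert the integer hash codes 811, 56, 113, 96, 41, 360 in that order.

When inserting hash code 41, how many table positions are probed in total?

811: h=3 -> slot 3
56: h=10 -> slot 10
113: h=8 -> slot 8
96: h=3, probe 3,4 -> slot 4
41: h=3, probe 3,4,7 -> slot 7
360: h=3, probe 3,4,7,1 -> slot 1
Table: [—, 360, —, 811, 96, —, —, 41, 113, —, 56]

3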